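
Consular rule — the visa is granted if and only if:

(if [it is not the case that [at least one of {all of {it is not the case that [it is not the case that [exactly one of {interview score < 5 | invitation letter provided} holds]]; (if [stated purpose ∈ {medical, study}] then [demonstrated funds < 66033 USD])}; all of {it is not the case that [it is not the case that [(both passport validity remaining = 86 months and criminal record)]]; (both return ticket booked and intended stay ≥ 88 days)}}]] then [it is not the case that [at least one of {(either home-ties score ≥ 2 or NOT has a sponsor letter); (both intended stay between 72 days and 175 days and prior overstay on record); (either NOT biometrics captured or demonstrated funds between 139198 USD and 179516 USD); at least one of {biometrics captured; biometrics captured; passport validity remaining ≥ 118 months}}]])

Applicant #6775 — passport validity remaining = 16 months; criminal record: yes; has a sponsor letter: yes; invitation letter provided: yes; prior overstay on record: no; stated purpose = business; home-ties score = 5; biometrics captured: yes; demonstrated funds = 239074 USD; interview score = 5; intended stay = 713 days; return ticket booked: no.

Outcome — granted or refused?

Granted

Atomic conditions:
  interview score < 5: 5 < 5 is false
  invitation letter provided: yes → true
  stated purpose ∈ {medical, study}: business is not in the set → false
  demonstrated funds < 66033 USD: 239074 < 66033 is false
  passport validity remaining = 86 months: 16 == 86 is false
  criminal record: yes → true
  return ticket booked: no → false
  intended stay ≥ 88 days: 713 ≥ 88 is true
  home-ties score ≥ 2: 5 ≥ 2 is true
  NOT has a sponsor letter: yes → false
  intended stay between 72 days and 175 days: 713 in [72, 175] is false
  prior overstay on record: no → false
  NOT biometrics captured: yes → false
  demonstrated funds between 139198 USD and 179516 USD: 239074 in [139198, 179516] is false
  biometrics captured: yes → true
  passport validity remaining ≥ 118 months: 16 ≥ 118 is false
Combine:
[1.1.1.1.1.1] exactly-one(false, true) = true
[1.1.1.1.1] NOT true = false
[1.1.1.1] NOT false = true
[1.1.1.2] false → false (antecedent false ⇒ implication holds) = true
[1.1.1] true AND true = true
[1.1.2.1.1.1] false AND true = false
[1.1.2.1.1] NOT false = true
[1.1.2.1] NOT true = false
[1.1.2.2] false AND true = false
[1.1.2] false AND false = false
[1.1] true OR false = true
[1] NOT true = false
[2.1.1] true OR false = true
[2.1.2] false AND false = false
[2.1.3] false OR false = false
[2.1.4] true OR true OR false = true
[2.1] true OR false OR false OR true = true
[2] NOT true = false
[root] false → false (antecedent false ⇒ implication holds) = true
Overall: true → granted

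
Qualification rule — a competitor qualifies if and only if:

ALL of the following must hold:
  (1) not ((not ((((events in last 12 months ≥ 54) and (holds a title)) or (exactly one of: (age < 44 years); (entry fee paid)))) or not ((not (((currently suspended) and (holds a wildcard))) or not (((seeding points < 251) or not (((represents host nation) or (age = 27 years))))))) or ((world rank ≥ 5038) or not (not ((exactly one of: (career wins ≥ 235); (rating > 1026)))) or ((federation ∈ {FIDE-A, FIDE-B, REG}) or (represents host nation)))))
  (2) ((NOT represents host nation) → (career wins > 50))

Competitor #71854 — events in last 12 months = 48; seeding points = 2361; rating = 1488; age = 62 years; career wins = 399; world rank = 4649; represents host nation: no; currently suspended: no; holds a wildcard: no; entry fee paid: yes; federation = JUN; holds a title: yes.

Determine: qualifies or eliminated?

Atomic conditions:
  events in last 12 months ≥ 54: 48 ≥ 54 is false
  holds a title: yes → true
  age < 44 years: 62 < 44 is false
  entry fee paid: yes → true
  currently suspended: no → false
  holds a wildcard: no → false
  seeding points < 251: 2361 < 251 is false
  represents host nation: no → false
  age = 27 years: 62 == 27 is false
  world rank ≥ 5038: 4649 ≥ 5038 is false
  career wins ≥ 235: 399 ≥ 235 is true
  rating > 1026: 1488 > 1026 is true
  federation ∈ {FIDE-A, FIDE-B, REG}: JUN is not in the set → false
  NOT represents host nation: no → true
  career wins > 50: 399 > 50 is true
Combine:
[1.1.1.1.1] false AND true = false
[1.1.1.1.2] exactly-one(false, true) = true
[1.1.1.1] false OR true = true
[1.1.1] NOT true = false
[1.1.2.1.1.1] false AND false = false
[1.1.2.1.1] NOT false = true
[1.1.2.1.2.1.2.1] false OR false = false
[1.1.2.1.2.1.2] NOT false = true
[1.1.2.1.2.1] false OR true = true
[1.1.2.1.2] NOT true = false
[1.1.2.1] true OR false = true
[1.1.2] NOT true = false
[1.1.3.2.1.1] exactly-one(true, true) = false
[1.1.3.2.1] NOT false = true
[1.1.3.2] NOT true = false
[1.1.3.3] false OR false = false
[1.1.3] false OR false OR false = false
[1.1] false OR false OR false = false
[1] NOT false = true
[2] true → true = true
[root] true AND true = true
Overall: true → qualifies

Qualifies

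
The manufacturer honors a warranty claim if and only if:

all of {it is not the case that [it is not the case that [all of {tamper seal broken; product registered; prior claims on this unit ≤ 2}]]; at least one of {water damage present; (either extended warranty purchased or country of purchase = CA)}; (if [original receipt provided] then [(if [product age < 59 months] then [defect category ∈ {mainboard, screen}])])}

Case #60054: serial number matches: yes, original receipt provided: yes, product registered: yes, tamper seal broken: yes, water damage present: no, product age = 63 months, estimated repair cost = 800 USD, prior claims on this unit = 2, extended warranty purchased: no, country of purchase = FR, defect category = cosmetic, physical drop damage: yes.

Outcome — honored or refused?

Refused

Atomic conditions:
  tamper seal broken: yes → true
  product registered: yes → true
  prior claims on this unit ≤ 2: 2 ≤ 2 is true
  water damage present: no → false
  extended warranty purchased: no → false
  country of purchase = CA: FR == CA is false
  original receipt provided: yes → true
  product age < 59 months: 63 < 59 is false
  defect category ∈ {mainboard, screen}: cosmetic is not in the set → false
Combine:
[1.1.1] true AND true AND true = true
[1.1] NOT true = false
[1] NOT false = true
[2.2] false OR false = false
[2] false OR false = false
[3.2] false → false (antecedent false ⇒ implication holds) = true
[3] true → true = true
[root] true AND false AND true = false
Overall: false → refused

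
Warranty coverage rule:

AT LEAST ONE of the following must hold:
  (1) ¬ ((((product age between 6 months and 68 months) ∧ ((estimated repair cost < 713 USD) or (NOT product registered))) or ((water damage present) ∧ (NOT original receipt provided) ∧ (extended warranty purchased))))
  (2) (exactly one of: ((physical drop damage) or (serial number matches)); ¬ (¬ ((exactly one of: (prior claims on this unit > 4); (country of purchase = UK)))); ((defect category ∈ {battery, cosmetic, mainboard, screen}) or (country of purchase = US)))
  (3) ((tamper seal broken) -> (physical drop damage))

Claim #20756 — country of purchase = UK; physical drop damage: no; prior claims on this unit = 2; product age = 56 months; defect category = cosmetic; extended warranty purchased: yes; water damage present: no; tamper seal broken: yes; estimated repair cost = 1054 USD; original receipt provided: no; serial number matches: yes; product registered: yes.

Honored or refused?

Atomic conditions:
  product age between 6 months and 68 months: 56 in [6, 68] is true
  estimated repair cost < 713 USD: 1054 < 713 is false
  NOT product registered: yes → false
  water damage present: no → false
  NOT original receipt provided: no → true
  extended warranty purchased: yes → true
  physical drop damage: no → false
  serial number matches: yes → true
  prior claims on this unit > 4: 2 > 4 is false
  country of purchase = UK: UK == UK is true
  defect category ∈ {battery, cosmetic, mainboard, screen}: cosmetic is in the set → true
  country of purchase = US: UK == US is false
  tamper seal broken: yes → true
Combine:
[1.1.1.2] false OR false = false
[1.1.1] true AND false = false
[1.1.2] false AND true AND true = false
[1.1] false OR false = false
[1] NOT false = true
[2.1] false OR true = true
[2.2.1.1] exactly-one(false, true) = true
[2.2.1] NOT true = false
[2.2] NOT false = true
[2.3] true OR false = true
[2] exactly-one(true, true, true) = false
[3] true → false = false
[root] true OR false OR false = true
Overall: true → honored

Honored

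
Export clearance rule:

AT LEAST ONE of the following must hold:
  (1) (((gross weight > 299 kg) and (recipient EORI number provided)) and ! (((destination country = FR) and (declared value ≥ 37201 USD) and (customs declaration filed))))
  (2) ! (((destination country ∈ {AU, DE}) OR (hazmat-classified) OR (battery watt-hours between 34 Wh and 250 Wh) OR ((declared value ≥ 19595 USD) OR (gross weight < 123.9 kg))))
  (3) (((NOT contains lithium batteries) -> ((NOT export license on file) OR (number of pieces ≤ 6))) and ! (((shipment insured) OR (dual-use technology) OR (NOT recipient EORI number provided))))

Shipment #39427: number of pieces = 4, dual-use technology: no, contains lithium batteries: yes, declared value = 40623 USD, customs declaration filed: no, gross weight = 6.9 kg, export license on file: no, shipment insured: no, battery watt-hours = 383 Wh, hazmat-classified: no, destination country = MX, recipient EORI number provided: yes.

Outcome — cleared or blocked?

Cleared

Atomic conditions:
  gross weight > 299 kg: 6.9 > 299 is false
  recipient EORI number provided: yes → true
  destination country = FR: MX == FR is false
  declared value ≥ 37201 USD: 40623 ≥ 37201 is true
  customs declaration filed: no → false
  destination country ∈ {AU, DE}: MX is not in the set → false
  hazmat-classified: no → false
  battery watt-hours between 34 Wh and 250 Wh: 383 in [34, 250] is false
  declared value ≥ 19595 USD: 40623 ≥ 19595 is true
  gross weight < 123.9 kg: 6.9 < 123.9 is true
  NOT contains lithium batteries: yes → false
  NOT export license on file: no → true
  number of pieces ≤ 6: 4 ≤ 6 is true
  shipment insured: no → false
  dual-use technology: no → false
  NOT recipient EORI number provided: yes → false
Combine:
[1.1] false AND true = false
[1.2.1] false AND true AND false = false
[1.2] NOT false = true
[1] false AND true = false
[2.1.4] true OR true = true
[2.1] false OR false OR false OR true = true
[2] NOT true = false
[3.1.2] true OR true = true
[3.1] false → true (antecedent false ⇒ implication holds) = true
[3.2.1] false OR false OR false = false
[3.2] NOT false = true
[3] true AND true = true
[root] false OR false OR true = true
Overall: true → cleared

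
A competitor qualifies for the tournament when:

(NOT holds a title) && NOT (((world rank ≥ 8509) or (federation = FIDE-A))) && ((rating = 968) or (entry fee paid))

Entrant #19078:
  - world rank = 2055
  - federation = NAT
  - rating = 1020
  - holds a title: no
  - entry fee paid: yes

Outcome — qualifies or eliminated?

Atomic conditions:
  NOT holds a title: no → true
  world rank ≥ 8509: 2055 ≥ 8509 is false
  federation = FIDE-A: NAT == FIDE-A is false
  rating = 968: 1020 == 968 is false
  entry fee paid: yes → true
Combine:
[2.1] false OR false = false
[2] NOT false = true
[3] false OR true = true
[root] true AND true AND true = true
Overall: true → qualifies

Qualifies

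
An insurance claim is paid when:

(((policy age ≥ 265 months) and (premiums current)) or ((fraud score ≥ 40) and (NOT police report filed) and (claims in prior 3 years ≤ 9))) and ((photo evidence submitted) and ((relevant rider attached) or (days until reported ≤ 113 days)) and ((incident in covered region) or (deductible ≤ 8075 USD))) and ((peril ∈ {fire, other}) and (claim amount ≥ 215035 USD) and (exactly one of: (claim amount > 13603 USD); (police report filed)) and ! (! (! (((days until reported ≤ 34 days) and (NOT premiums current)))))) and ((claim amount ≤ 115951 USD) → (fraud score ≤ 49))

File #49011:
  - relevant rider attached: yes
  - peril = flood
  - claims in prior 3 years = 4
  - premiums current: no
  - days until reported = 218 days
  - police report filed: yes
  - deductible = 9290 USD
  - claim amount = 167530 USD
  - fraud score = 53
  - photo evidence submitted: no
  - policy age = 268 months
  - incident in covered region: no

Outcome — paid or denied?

Denied

Atomic conditions:
  policy age ≥ 265 months: 268 ≥ 265 is true
  premiums current: no → false
  fraud score ≥ 40: 53 ≥ 40 is true
  NOT police report filed: yes → false
  claims in prior 3 years ≤ 9: 4 ≤ 9 is true
  photo evidence submitted: no → false
  relevant rider attached: yes → true
  days until reported ≤ 113 days: 218 ≤ 113 is false
  incident in covered region: no → false
  deductible ≤ 8075 USD: 9290 ≤ 8075 is false
  peril ∈ {fire, other}: flood is not in the set → false
  claim amount ≥ 215035 USD: 167530 ≥ 215035 is false
  claim amount > 13603 USD: 167530 > 13603 is true
  police report filed: yes → true
  days until reported ≤ 34 days: 218 ≤ 34 is false
  NOT premiums current: no → true
  claim amount ≤ 115951 USD: 167530 ≤ 115951 is false
  fraud score ≤ 49: 53 ≤ 49 is false
Combine:
[1.1] true AND false = false
[1.2] true AND false AND true = false
[1] false OR false = false
[2.2] true OR false = true
[2.3] false OR false = false
[2] false AND true AND false = false
[3.3] exactly-one(true, true) = false
[3.4.1.1.1] false AND true = false
[3.4.1.1] NOT false = true
[3.4.1] NOT true = false
[3.4] NOT false = true
[3] false AND false AND false AND true = false
[4] false → false (antecedent false ⇒ implication holds) = true
[root] false AND false AND false AND true = false
Overall: false → denied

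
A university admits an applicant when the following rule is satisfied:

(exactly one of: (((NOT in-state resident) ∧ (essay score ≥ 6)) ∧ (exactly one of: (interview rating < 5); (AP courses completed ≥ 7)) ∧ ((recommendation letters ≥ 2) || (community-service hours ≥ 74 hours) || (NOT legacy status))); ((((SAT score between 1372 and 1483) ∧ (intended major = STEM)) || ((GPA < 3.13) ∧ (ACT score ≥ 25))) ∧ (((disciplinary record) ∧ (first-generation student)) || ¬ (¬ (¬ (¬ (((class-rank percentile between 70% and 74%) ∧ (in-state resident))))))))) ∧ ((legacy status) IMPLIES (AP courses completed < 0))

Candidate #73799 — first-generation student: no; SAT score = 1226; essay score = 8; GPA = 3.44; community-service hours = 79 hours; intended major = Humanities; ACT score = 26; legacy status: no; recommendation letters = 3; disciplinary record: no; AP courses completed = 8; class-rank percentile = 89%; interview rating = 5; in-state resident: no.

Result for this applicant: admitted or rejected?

Atomic conditions:
  NOT in-state resident: no → true
  essay score ≥ 6: 8 ≥ 6 is true
  interview rating < 5: 5 < 5 is false
  AP courses completed ≥ 7: 8 ≥ 7 is true
  recommendation letters ≥ 2: 3 ≥ 2 is true
  community-service hours ≥ 74 hours: 79 ≥ 74 is true
  NOT legacy status: no → true
  SAT score between 1372 and 1483: 1226 in [1372, 1483] is false
  intended major = STEM: Humanities == STEM is false
  GPA < 3.13: 3.44 < 3.13 is false
  ACT score ≥ 25: 26 ≥ 25 is true
  disciplinary record: no → false
  first-generation student: no → false
  class-rank percentile between 70% and 74%: 89 in [70, 74] is false
  in-state resident: no → false
  legacy status: no → false
  AP courses completed < 0: 8 < 0 is false
Combine:
[1.1.1] true AND true = true
[1.1.2] exactly-one(false, true) = true
[1.1.3] true OR true OR true = true
[1.1] true AND true AND true = true
[1.2.1.1] false AND false = false
[1.2.1.2] false AND true = false
[1.2.1] false OR false = false
[1.2.2.1] false AND false = false
[1.2.2.2.1.1.1.1] false AND false = false
[1.2.2.2.1.1.1] NOT false = true
[1.2.2.2.1.1] NOT true = false
[1.2.2.2.1] NOT false = true
[1.2.2.2] NOT true = false
[1.2.2] false OR false = false
[1.2] false AND false = false
[1] exactly-one(true, false) = true
[2] false → false (antecedent false ⇒ implication holds) = true
[root] true AND true = true
Overall: true → admitted

Admitted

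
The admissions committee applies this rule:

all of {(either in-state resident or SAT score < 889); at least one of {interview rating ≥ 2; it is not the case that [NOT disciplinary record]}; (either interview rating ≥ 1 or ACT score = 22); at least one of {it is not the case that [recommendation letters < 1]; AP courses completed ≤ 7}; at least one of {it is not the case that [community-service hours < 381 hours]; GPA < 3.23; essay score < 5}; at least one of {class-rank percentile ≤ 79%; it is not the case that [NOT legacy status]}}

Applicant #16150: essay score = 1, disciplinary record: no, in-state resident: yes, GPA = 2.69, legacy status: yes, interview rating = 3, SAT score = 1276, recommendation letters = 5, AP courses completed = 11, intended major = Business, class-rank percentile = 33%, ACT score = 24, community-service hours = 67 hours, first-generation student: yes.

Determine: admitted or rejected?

Admitted

Atomic conditions:
  in-state resident: yes → true
  SAT score < 889: 1276 < 889 is false
  interview rating ≥ 2: 3 ≥ 2 is true
  NOT disciplinary record: no → true
  interview rating ≥ 1: 3 ≥ 1 is true
  ACT score = 22: 24 == 22 is false
  recommendation letters < 1: 5 < 1 is false
  AP courses completed ≤ 7: 11 ≤ 7 is false
  community-service hours < 381 hours: 67 < 381 is true
  GPA < 3.23: 2.69 < 3.23 is true
  essay score < 5: 1 < 5 is true
  class-rank percentile ≤ 79%: 33 ≤ 79 is true
  NOT legacy status: yes → false
Combine:
[1] true OR false = true
[2.2] NOT true = false
[2] true OR false = true
[3] true OR false = true
[4.1] NOT false = true
[4] true OR false = true
[5.1] NOT true = false
[5] false OR true OR true = true
[6.2] NOT false = true
[6] true OR true = true
[root] true AND true AND true AND true AND true AND true = true
Overall: true → admitted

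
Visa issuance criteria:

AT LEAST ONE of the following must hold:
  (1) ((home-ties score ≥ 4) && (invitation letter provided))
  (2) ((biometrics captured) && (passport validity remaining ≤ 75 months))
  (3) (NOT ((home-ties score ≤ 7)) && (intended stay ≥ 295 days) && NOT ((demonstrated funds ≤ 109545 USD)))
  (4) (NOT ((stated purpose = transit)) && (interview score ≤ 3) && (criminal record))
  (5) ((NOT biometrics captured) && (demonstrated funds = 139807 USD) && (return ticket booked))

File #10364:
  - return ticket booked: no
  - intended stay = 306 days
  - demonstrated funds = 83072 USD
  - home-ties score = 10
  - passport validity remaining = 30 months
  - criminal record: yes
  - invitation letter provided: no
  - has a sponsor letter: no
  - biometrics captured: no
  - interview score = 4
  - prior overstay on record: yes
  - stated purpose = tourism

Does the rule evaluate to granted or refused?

Refused

Atomic conditions:
  home-ties score ≥ 4: 10 ≥ 4 is true
  invitation letter provided: no → false
  biometrics captured: no → false
  passport validity remaining ≤ 75 months: 30 ≤ 75 is true
  home-ties score ≤ 7: 10 ≤ 7 is false
  intended stay ≥ 295 days: 306 ≥ 295 is true
  demonstrated funds ≤ 109545 USD: 83072 ≤ 109545 is true
  stated purpose = transit: tourism == transit is false
  interview score ≤ 3: 4 ≤ 3 is false
  criminal record: yes → true
  NOT biometrics captured: no → true
  demonstrated funds = 139807 USD: 83072 == 139807 is false
  return ticket booked: no → false
Combine:
[1] true AND false = false
[2] false AND true = false
[3.1] NOT false = true
[3.3] NOT true = false
[3] true AND true AND false = false
[4.1] NOT false = true
[4] true AND false AND true = false
[5] true AND false AND false = false
[root] false OR false OR false OR false OR false = false
Overall: false → refused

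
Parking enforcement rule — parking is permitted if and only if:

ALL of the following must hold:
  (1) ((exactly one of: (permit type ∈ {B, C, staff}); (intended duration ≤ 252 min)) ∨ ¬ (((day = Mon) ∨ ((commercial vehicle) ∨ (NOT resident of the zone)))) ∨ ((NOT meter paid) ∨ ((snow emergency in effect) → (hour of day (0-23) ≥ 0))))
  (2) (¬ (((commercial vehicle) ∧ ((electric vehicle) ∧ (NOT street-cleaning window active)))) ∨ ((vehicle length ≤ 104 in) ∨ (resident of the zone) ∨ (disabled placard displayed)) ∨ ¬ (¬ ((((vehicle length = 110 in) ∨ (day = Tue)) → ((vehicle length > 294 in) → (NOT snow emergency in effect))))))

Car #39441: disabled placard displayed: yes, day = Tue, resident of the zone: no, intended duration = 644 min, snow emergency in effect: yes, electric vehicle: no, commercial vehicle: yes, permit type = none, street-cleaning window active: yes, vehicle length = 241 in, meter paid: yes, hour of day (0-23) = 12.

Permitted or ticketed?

Permitted

Atomic conditions:
  permit type ∈ {B, C, staff}: none is not in the set → false
  intended duration ≤ 252 min: 644 ≤ 252 is false
  day = Mon: Tue == Mon is false
  commercial vehicle: yes → true
  NOT resident of the zone: no → true
  NOT meter paid: yes → false
  snow emergency in effect: yes → true
  hour of day (0-23) ≥ 0: 12 ≥ 0 is true
  electric vehicle: no → false
  NOT street-cleaning window active: yes → false
  vehicle length ≤ 104 in: 241 ≤ 104 is false
  resident of the zone: no → false
  disabled placard displayed: yes → true
  vehicle length = 110 in: 241 == 110 is false
  day = Tue: Tue == Tue is true
  vehicle length > 294 in: 241 > 294 is false
  NOT snow emergency in effect: yes → false
Combine:
[1.1] exactly-one(false, false) = false
[1.2.1.2] true OR true = true
[1.2.1] false OR true = true
[1.2] NOT true = false
[1.3.2] true → true = true
[1.3] false OR true = true
[1] false OR false OR true = true
[2.1.1.2] false AND false = false
[2.1.1] true AND false = false
[2.1] NOT false = true
[2.2] false OR false OR true = true
[2.3.1.1.1] false OR true = true
[2.3.1.1.2] false → false (antecedent false ⇒ implication holds) = true
[2.3.1.1] true → true = true
[2.3.1] NOT true = false
[2.3] NOT false = true
[2] true OR true OR true = true
[root] true AND true = true
Overall: true → permitted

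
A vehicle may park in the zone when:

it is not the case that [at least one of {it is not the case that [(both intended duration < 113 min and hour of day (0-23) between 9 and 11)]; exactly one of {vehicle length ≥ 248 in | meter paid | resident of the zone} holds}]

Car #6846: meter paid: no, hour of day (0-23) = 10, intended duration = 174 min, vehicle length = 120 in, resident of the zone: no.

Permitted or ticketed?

Ticketed

Atomic conditions:
  intended duration < 113 min: 174 < 113 is false
  hour of day (0-23) between 9 and 11: 10 in [9, 11] is true
  vehicle length ≥ 248 in: 120 ≥ 248 is false
  meter paid: no → false
  resident of the zone: no → false
Combine:
[1.1.1] false AND true = false
[1.1] NOT false = true
[1.2] exactly-one(false, false, false) = false
[1] true OR false = true
[root] NOT true = false
Overall: false → ticketed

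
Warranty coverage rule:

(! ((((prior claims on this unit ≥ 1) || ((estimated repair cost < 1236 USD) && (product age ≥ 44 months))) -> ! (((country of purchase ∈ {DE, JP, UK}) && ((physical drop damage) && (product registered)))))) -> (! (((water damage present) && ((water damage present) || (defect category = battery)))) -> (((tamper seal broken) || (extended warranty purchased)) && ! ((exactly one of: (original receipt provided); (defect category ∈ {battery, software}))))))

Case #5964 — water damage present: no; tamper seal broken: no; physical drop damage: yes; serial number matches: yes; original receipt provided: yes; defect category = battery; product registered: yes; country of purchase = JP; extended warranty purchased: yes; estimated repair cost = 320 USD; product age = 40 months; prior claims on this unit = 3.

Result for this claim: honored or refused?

Atomic conditions:
  prior claims on this unit ≥ 1: 3 ≥ 1 is true
  estimated repair cost < 1236 USD: 320 < 1236 is true
  product age ≥ 44 months: 40 ≥ 44 is false
  country of purchase ∈ {DE, JP, UK}: JP is in the set → true
  physical drop damage: yes → true
  product registered: yes → true
  water damage present: no → false
  defect category = battery: battery == battery is true
  tamper seal broken: no → false
  extended warranty purchased: yes → true
  original receipt provided: yes → true
  defect category ∈ {battery, software}: battery is in the set → true
Combine:
[1.1.1.2] true AND false = false
[1.1.1] true OR false = true
[1.1.2.1.2] true AND true = true
[1.1.2.1] true AND true = true
[1.1.2] NOT true = false
[1.1] true → false = false
[1] NOT false = true
[2.1.1.2] false OR true = true
[2.1.1] false AND true = false
[2.1] NOT false = true
[2.2.1] false OR true = true
[2.2.2.1] exactly-one(true, true) = false
[2.2.2] NOT false = true
[2.2] true AND true = true
[2] true → true = true
[root] true → true = true
Overall: true → honored

Honored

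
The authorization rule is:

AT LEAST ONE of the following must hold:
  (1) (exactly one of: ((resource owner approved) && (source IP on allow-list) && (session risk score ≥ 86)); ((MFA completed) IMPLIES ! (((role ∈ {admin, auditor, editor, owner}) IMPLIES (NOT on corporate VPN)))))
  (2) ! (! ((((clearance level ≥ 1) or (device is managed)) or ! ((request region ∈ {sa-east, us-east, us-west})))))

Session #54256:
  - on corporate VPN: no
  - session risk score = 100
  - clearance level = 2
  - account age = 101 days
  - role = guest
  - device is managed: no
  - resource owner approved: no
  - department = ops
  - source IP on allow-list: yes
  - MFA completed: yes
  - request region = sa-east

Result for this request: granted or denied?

Atomic conditions:
  resource owner approved: no → false
  source IP on allow-list: yes → true
  session risk score ≥ 86: 100 ≥ 86 is true
  MFA completed: yes → true
  role ∈ {admin, auditor, editor, owner}: guest is not in the set → false
  NOT on corporate VPN: no → true
  clearance level ≥ 1: 2 ≥ 1 is true
  device is managed: no → false
  request region ∈ {sa-east, us-east, us-west}: sa-east is in the set → true
Combine:
[1.1] false AND true AND true = false
[1.2.2.1] false → true (antecedent false ⇒ implication holds) = true
[1.2.2] NOT true = false
[1.2] true → false = false
[1] exactly-one(false, false) = false
[2.1.1.1] true OR false = true
[2.1.1.2] NOT true = false
[2.1.1] true OR false = true
[2.1] NOT true = false
[2] NOT false = true
[root] false OR true = true
Overall: true → granted

Granted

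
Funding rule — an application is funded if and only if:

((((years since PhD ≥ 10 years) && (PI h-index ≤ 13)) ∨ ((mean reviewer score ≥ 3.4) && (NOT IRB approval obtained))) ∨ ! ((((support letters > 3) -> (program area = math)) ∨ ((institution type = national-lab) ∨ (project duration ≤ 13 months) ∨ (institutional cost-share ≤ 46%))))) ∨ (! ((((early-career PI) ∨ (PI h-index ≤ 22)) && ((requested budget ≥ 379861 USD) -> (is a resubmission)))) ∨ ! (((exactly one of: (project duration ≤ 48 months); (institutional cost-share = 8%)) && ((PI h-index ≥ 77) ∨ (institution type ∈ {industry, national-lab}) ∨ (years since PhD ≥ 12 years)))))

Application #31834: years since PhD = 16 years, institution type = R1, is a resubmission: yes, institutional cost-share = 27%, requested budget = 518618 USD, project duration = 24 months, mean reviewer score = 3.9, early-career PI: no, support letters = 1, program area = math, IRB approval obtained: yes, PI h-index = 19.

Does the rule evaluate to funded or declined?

Declined

Atomic conditions:
  years since PhD ≥ 10 years: 16 ≥ 10 is true
  PI h-index ≤ 13: 19 ≤ 13 is false
  mean reviewer score ≥ 3.4: 3.9 ≥ 3.4 is true
  NOT IRB approval obtained: yes → false
  support letters > 3: 1 > 3 is false
  program area = math: math == math is true
  institution type = national-lab: R1 == national-lab is false
  project duration ≤ 13 months: 24 ≤ 13 is false
  institutional cost-share ≤ 46%: 27 ≤ 46 is true
  early-career PI: no → false
  PI h-index ≤ 22: 19 ≤ 22 is true
  requested budget ≥ 379861 USD: 518618 ≥ 379861 is true
  is a resubmission: yes → true
  project duration ≤ 48 months: 24 ≤ 48 is true
  institutional cost-share = 8%: 27 == 8 is false
  PI h-index ≥ 77: 19 ≥ 77 is false
  institution type ∈ {industry, national-lab}: R1 is not in the set → false
  years since PhD ≥ 12 years: 16 ≥ 12 is true
Combine:
[1.1.1] true AND false = false
[1.1.2] true AND false = false
[1.1] false OR false = false
[1.2.1.1] false → true (antecedent false ⇒ implication holds) = true
[1.2.1.2] false OR false OR true = true
[1.2.1] true OR true = true
[1.2] NOT true = false
[1] false OR false = false
[2.1.1.1] false OR true = true
[2.1.1.2] true → true = true
[2.1.1] true AND true = true
[2.1] NOT true = false
[2.2.1.1] exactly-one(true, false) = true
[2.2.1.2] false OR false OR true = true
[2.2.1] true AND true = true
[2.2] NOT true = false
[2] false OR false = false
[root] false OR false = false
Overall: false → declined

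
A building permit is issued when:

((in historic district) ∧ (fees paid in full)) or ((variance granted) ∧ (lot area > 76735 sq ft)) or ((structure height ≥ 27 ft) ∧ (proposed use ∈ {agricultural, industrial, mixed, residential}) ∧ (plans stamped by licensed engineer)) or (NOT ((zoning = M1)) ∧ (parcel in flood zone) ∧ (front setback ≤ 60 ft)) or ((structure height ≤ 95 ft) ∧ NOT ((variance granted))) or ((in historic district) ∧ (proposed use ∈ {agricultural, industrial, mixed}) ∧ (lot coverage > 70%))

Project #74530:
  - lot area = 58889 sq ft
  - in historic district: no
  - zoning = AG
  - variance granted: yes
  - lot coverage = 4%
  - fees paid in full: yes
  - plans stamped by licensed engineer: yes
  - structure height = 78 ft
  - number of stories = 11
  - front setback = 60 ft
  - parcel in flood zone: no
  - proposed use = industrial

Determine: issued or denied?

Atomic conditions:
  in historic district: no → false
  fees paid in full: yes → true
  variance granted: yes → true
  lot area > 76735 sq ft: 58889 > 76735 is false
  structure height ≥ 27 ft: 78 ≥ 27 is true
  proposed use ∈ {agricultural, industrial, mixed, residential}: industrial is in the set → true
  plans stamped by licensed engineer: yes → true
  zoning = M1: AG == M1 is false
  parcel in flood zone: no → false
  front setback ≤ 60 ft: 60 ≤ 60 is true
  structure height ≤ 95 ft: 78 ≤ 95 is true
  proposed use ∈ {agricultural, industrial, mixed}: industrial is in the set → true
  lot coverage > 70%: 4 > 70 is false
Combine:
[1] false AND true = false
[2] true AND false = false
[3] true AND true AND true = true
[4.1] NOT false = true
[4] true AND false AND true = false
[5.2] NOT true = false
[5] true AND false = false
[6] false AND true AND false = false
[root] false OR false OR true OR false OR false OR false = true
Overall: true → issued

Issued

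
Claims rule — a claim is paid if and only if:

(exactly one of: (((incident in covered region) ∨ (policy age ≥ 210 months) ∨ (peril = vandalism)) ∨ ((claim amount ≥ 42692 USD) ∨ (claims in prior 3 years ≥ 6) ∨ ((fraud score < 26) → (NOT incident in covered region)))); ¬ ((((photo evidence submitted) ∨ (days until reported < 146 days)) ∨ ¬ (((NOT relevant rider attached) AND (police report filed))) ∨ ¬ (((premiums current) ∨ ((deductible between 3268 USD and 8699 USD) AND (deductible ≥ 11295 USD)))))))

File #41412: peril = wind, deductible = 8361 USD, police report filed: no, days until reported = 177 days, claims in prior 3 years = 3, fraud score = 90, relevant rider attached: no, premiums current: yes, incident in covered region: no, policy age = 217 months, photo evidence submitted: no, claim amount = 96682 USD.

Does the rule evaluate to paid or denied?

Paid

Atomic conditions:
  incident in covered region: no → false
  policy age ≥ 210 months: 217 ≥ 210 is true
  peril = vandalism: wind == vandalism is false
  claim amount ≥ 42692 USD: 96682 ≥ 42692 is true
  claims in prior 3 years ≥ 6: 3 ≥ 6 is false
  fraud score < 26: 90 < 26 is false
  NOT incident in covered region: no → true
  photo evidence submitted: no → false
  days until reported < 146 days: 177 < 146 is false
  NOT relevant rider attached: no → true
  police report filed: no → false
  premiums current: yes → true
  deductible between 3268 USD and 8699 USD: 8361 in [3268, 8699] is true
  deductible ≥ 11295 USD: 8361 ≥ 11295 is false
Combine:
[1.1] false OR true OR false = true
[1.2.3] false → true (antecedent false ⇒ implication holds) = true
[1.2] true OR false OR true = true
[1] true OR true = true
[2.1.1] false OR false = false
[2.1.2.1] true AND false = false
[2.1.2] NOT false = true
[2.1.3.1.2] true AND false = false
[2.1.3.1] true OR false = true
[2.1.3] NOT true = false
[2.1] false OR true OR false = true
[2] NOT true = false
[root] exactly-one(true, false) = true
Overall: true → paid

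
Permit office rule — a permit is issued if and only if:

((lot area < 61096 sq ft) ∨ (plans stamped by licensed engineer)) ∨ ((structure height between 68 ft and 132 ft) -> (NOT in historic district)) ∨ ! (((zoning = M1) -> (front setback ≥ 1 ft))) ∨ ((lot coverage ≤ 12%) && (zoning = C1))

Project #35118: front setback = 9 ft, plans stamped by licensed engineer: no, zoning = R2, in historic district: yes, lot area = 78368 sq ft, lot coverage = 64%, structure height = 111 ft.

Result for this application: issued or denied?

Atomic conditions:
  lot area < 61096 sq ft: 78368 < 61096 is false
  plans stamped by licensed engineer: no → false
  structure height between 68 ft and 132 ft: 111 in [68, 132] is true
  NOT in historic district: yes → false
  zoning = M1: R2 == M1 is false
  front setback ≥ 1 ft: 9 ≥ 1 is true
  lot coverage ≤ 12%: 64 ≤ 12 is false
  zoning = C1: R2 == C1 is false
Combine:
[1] false OR false = false
[2] true → false = false
[3.1] false → true (antecedent false ⇒ implication holds) = true
[3] NOT true = false
[4] false AND false = false
[root] false OR false OR false OR false = false
Overall: false → denied

Denied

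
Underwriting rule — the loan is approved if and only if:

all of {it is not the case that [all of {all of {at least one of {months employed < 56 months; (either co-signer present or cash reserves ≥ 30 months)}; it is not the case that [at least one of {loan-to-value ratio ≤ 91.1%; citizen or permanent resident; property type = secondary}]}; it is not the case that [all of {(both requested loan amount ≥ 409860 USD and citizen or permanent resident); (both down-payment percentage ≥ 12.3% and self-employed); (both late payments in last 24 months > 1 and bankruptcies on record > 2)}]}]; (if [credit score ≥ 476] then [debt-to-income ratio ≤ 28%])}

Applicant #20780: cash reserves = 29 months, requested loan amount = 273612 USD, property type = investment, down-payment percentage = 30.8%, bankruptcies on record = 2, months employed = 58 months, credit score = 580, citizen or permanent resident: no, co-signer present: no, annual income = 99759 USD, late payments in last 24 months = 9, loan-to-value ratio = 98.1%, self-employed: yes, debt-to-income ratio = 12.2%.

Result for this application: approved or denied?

Atomic conditions:
  months employed < 56 months: 58 < 56 is false
  co-signer present: no → false
  cash reserves ≥ 30 months: 29 ≥ 30 is false
  loan-to-value ratio ≤ 91.1%: 98.1 ≤ 91.1 is false
  citizen or permanent resident: no → false
  property type = secondary: investment == secondary is false
  requested loan amount ≥ 409860 USD: 273612 ≥ 409860 is false
  down-payment percentage ≥ 12.3%: 30.8 ≥ 12.3 is true
  self-employed: yes → true
  late payments in last 24 months > 1: 9 > 1 is true
  bankruptcies on record > 2: 2 > 2 is false
  credit score ≥ 476: 580 ≥ 476 is true
  debt-to-income ratio ≤ 28%: 12.2 ≤ 28 is true
Combine:
[1.1.1.1.2] false OR false = false
[1.1.1.1] false OR false = false
[1.1.1.2.1] false OR false OR false = false
[1.1.1.2] NOT false = true
[1.1.1] false AND true = false
[1.1.2.1.1] false AND false = false
[1.1.2.1.2] true AND true = true
[1.1.2.1.3] true AND false = false
[1.1.2.1] false AND true AND false = false
[1.1.2] NOT false = true
[1.1] false AND true = false
[1] NOT false = true
[2] true → true = true
[root] true AND true = true
Overall: true → approved

Approved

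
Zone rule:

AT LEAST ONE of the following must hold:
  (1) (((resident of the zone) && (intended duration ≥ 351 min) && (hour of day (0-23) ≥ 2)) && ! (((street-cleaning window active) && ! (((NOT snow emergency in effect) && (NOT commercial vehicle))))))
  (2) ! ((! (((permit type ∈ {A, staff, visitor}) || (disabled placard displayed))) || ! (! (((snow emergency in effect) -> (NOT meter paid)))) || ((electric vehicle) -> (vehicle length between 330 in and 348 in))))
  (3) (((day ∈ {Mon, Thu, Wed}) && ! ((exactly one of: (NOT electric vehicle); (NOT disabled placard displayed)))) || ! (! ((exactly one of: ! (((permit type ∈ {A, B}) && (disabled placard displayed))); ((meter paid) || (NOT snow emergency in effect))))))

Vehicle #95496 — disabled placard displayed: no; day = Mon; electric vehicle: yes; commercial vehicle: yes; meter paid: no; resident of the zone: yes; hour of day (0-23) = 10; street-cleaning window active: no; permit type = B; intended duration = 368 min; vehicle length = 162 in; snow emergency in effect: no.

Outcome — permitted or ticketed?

Atomic conditions:
  resident of the zone: yes → true
  intended duration ≥ 351 min: 368 ≥ 351 is true
  hour of day (0-23) ≥ 2: 10 ≥ 2 is true
  street-cleaning window active: no → false
  NOT snow emergency in effect: no → true
  NOT commercial vehicle: yes → false
  permit type ∈ {A, staff, visitor}: B is not in the set → false
  disabled placard displayed: no → false
  snow emergency in effect: no → false
  NOT meter paid: no → true
  electric vehicle: yes → true
  vehicle length between 330 in and 348 in: 162 in [330, 348] is false
  day ∈ {Mon, Thu, Wed}: Mon is in the set → true
  NOT electric vehicle: yes → false
  NOT disabled placard displayed: no → true
  permit type ∈ {A, B}: B is in the set → true
  meter paid: no → false
Combine:
[1.1] true AND true AND true = true
[1.2.1.2.1] true AND false = false
[1.2.1.2] NOT false = true
[1.2.1] false AND true = false
[1.2] NOT false = true
[1] true AND true = true
[2.1.1.1] false OR false = false
[2.1.1] NOT false = true
[2.1.2.1.1] false → true (antecedent false ⇒ implication holds) = true
[2.1.2.1] NOT true = false
[2.1.2] NOT false = true
[2.1.3] true → false = false
[2.1] true OR true OR false = true
[2] NOT true = false
[3.1.2.1] exactly-one(false, true) = true
[3.1.2] NOT true = false
[3.1] true AND false = false
[3.2.1.1.1.1] true AND false = false
[3.2.1.1.1] NOT false = true
[3.2.1.1.2] false OR true = true
[3.2.1.1] exactly-one(true, true) = false
[3.2.1] NOT false = true
[3.2] NOT true = false
[3] false OR false = false
[root] true OR false OR false = true
Overall: true → permitted

Permitted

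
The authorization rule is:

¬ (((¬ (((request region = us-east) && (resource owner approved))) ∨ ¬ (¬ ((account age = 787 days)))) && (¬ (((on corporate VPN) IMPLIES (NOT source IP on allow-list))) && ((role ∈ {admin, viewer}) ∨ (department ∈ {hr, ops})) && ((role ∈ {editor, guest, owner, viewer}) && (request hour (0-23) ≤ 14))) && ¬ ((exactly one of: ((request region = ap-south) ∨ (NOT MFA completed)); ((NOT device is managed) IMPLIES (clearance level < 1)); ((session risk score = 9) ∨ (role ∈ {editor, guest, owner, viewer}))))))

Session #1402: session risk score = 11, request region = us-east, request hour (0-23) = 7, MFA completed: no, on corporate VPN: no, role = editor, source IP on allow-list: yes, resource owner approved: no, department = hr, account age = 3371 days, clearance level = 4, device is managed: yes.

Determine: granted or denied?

Atomic conditions:
  request region = us-east: us-east == us-east is true
  resource owner approved: no → false
  account age = 787 days: 3371 == 787 is false
  on corporate VPN: no → false
  NOT source IP on allow-list: yes → false
  role ∈ {admin, viewer}: editor is not in the set → false
  department ∈ {hr, ops}: hr is in the set → true
  role ∈ {editor, guest, owner, viewer}: editor is in the set → true
  request hour (0-23) ≤ 14: 7 ≤ 14 is true
  request region = ap-south: us-east == ap-south is false
  NOT MFA completed: no → true
  NOT device is managed: yes → false
  clearance level < 1: 4 < 1 is false
  session risk score = 9: 11 == 9 is false
Combine:
[1.1.1.1] true AND false = false
[1.1.1] NOT false = true
[1.1.2.1] NOT false = true
[1.1.2] NOT true = false
[1.1] true OR false = true
[1.2.1.1] false → false (antecedent false ⇒ implication holds) = true
[1.2.1] NOT true = false
[1.2.2] false OR true = true
[1.2.3] true AND true = true
[1.2] false AND true AND true = false
[1.3.1.1] false OR true = true
[1.3.1.2] false → false (antecedent false ⇒ implication holds) = true
[1.3.1.3] false OR true = true
[1.3.1] exactly-one(true, true, true) = false
[1.3] NOT false = true
[1] true AND false AND true = false
[root] NOT false = true
Overall: true → granted

Granted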